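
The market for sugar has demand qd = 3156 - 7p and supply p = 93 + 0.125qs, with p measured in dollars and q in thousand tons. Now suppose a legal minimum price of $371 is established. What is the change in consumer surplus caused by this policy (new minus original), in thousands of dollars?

-105172.5

Rearranging supply gives qs = 8p - 744. Equilibrium: 3156 - 7p = 8p - 744, so 3900 = 15p and p* = 260, q* = 1336.
Because the floor (371) lies above the market-clearing price, it is binding.
At p = 371: qd = 3156 - 7·371 = 559 and qs = 8·371 - 744 = 2224.
Consumer surplus without the control is ½ · (3156/7 - 260) · 1336 = 892448/7.
With the floor, consumers buy 559 units at 371, so CS = ½ · (3156/7 - 371) · 559 = 312481/14.
Change in consumer surplus = 312481/14 - 892448/7 = -105172.5.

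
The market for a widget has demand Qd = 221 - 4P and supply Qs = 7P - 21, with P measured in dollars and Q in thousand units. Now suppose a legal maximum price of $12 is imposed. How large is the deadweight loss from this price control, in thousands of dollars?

962.5

Equilibrium: 221 - 4P = 7P - 21, so 242 = 11P and P* = 22, Q* = 133.
The ceiling of 12 is below the equilibrium price 22, so it binds.
At P = 12: Qd = 221 - 4·12 = 173 and Qs = 7·12 - 21 = 63.
Quantity traded falls to 63. At Q = 63 the demand price is (221 - 63)/4 = 39.5 and the supply price is (21 + 63)/7 = 12.
Deadweight loss = ½ · (39.5 - 12) · (133 - 63) = ½ · 27.5 · 70 = 962.5.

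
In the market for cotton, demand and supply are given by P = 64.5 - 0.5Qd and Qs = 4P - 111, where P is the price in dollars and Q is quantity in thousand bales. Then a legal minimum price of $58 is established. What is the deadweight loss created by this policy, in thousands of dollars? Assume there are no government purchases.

Rearranging demand gives Qd = 129 - 2P. Equilibrium: 129 - 2P = 4P - 111, so 240 = 6P and P* = 40, Q* = 49.
Since 58 > 40, the floor is binding.
At P = 58: Qd = 129 - 2·58 = 13 and Qs = 4·58 - 111 = 121.
Quantity traded falls to 13. At Q = 13 the demand price is (129 - 13)/2 = 58 and the supply price is (111 + 13)/4 = 31.
Deadweight loss = ½ · (58 - 31) · (49 - 13) = ½ · 27 · 36 = 486.

486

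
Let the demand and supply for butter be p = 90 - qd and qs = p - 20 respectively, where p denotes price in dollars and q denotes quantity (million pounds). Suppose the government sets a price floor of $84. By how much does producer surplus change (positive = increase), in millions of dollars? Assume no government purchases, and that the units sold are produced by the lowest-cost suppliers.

Rearranging demand gives qd = 90 - p. In a free market, 90 - p = p - 20 gives the equilibrium p* = 55, q* = 35.
Since 84 > 55, the floor is binding.
At p = 84: qd = 90 - 84 = 6 and qs = 84 - 20 = 64.
Producer surplus without the control is ½ · (55 - 20) · 35 = 612.5.
With the floor, 6 units are sold at 84. The supply price at q = 6 is 26, so PS = ½ · [(84 - 20) + (84 - 26)] · 6 = 366.
Change in producer surplus = 366 - 612.5 = -246.5.

-246.5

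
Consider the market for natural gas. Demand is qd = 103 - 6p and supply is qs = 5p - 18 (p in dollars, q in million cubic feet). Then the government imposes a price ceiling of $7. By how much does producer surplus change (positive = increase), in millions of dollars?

Setting quantity demanded equal to quantity supplied, 103 - 6p = 5p - 18, gives p* = 11 and q* = 37.
Because the ceiling (7) lies below the market-clearing price, it is binding.
At p = 7: qd = 103 - 6·7 = 61 and qs = 5·7 - 18 = 17.
Producer surplus without the control is ½ · (11 - 3.6) · 37 = 136.9.
With the ceiling, producers sell 17 units at 7, so PS = ½ · (7 - 3.6) · 17 = 28.9.
Change in producer surplus = 28.9 - 136.9 = -108.

-108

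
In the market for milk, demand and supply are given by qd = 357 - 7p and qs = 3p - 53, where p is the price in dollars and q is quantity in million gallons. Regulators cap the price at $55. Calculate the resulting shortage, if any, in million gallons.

0

In a free market, 357 - 7p = 3p - 53 gives the equilibrium p* = 41, q* = 70.
Since 55 is above p* = 41, the ceiling does not bind and the free-market outcome prevails.
Since the control does not bind, there is no shortage.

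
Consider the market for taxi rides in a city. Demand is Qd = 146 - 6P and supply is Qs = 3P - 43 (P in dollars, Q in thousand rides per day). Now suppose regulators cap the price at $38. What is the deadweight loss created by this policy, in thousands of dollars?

In a free market, 146 - 6P = 3P - 43 gives the equilibrium P* = 21, Q* = 20.
Since 38 is above P* = 21, the ceiling does not bind and the free-market outcome prevails.
Since the control does not bind, no trades are prevented and deadweight loss is zero.

0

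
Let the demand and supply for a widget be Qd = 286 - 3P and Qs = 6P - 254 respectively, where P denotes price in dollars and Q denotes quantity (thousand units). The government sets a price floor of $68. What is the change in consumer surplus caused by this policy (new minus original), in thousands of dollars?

Equilibrium: 286 - 3P = 6P - 254, so 540 = 9P and P* = 60, Q* = 106.
Since 68 > 60, the floor is binding.
At P = 68: Qd = 286 - 3·68 = 82 and Qs = 6·68 - 254 = 154.
Consumer surplus without the control is ½ · (286/3 - 60) · 106 = 5618/3.
With the floor, consumers buy 82 units at 68, so CS = ½ · (286/3 - 68) · 82 = 3362/3.
Change in consumer surplus = 3362/3 - 5618/3 = -752.

-752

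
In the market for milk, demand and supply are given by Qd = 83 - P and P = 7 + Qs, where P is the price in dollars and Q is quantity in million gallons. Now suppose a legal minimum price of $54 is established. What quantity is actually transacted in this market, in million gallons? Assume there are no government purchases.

Rearranging supply gives Qs = P - 7. Without the control the market clears where 83 - P = P - 7, i.e. P* = 45 and Q* = 38.
Since 54 > 45, the floor is binding.
At P = 54: Qd = 83 - 54 = 29 and Qs = 54 - 7 = 47.
The quantity actually transacted is the short side, demand: 29.

29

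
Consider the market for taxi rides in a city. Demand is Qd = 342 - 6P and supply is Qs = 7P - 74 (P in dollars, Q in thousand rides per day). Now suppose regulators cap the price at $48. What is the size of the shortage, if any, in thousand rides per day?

0

Setting quantity demanded equal to quantity supplied, 342 - 6P = 7P - 74, gives P* = 32 and Q* = 150.
Since 48 is above P* = 32, the ceiling does not bind and the free-market outcome prevails.
Since the control does not bind, there is no shortage.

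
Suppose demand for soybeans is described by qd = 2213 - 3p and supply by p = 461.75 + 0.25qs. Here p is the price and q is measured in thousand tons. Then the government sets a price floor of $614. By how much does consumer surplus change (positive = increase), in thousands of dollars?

Rearranging supply gives qs = 4p - 1847. Equilibrium: 2213 - 3p = 4p - 1847, so 4060 = 7p and p* = 580, q* = 473.
The floor of 614 is above the equilibrium price 580, so it binds.
At p = 614: qd = 2213 - 3·614 = 371 and qs = 4·614 - 1847 = 609.
Consumer surplus without the control is ½ · (2213/3 - 580) · 473 = 223729/6.
With the floor, consumers buy 371 units at 614, so CS = ½ · (2213/3 - 614) · 371 = 137641/6.
Change in consumer surplus = 137641/6 - 223729/6 = -14348.

-14348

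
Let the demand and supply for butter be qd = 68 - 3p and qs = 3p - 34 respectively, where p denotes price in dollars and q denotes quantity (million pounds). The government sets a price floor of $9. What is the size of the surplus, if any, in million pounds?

In a free market, 68 - 3p = 3p - 34 gives the equilibrium p* = 17, q* = 17.
Since 9 is below p* = 17, the floor does not bind and the free-market outcome prevails.
Since the control does not bind, there is no surplus.

0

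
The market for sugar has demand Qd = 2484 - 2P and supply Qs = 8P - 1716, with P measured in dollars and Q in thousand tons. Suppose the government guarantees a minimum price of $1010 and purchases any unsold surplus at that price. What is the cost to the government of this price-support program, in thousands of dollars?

Setting quantity demanded equal to quantity supplied, 2484 - 2P = 8P - 1716, gives P* = 420 and Q* = 1644.
Since 1010 > 420, the floor is binding.
At P = 1010: Qd = 2484 - 2·1010 = 464 and Qs = 8·1010 - 1716 = 6364.
Surplus = Qs - Qd = 5900.
Government expenditure = surplus × support price = 5900 × 1010 = 5959000.

5959000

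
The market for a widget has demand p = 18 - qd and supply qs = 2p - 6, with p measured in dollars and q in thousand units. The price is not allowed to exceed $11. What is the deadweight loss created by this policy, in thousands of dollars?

0

Rearranging demand gives qd = 18 - p. Without the control the market clears where 18 - p = 2p - 6, i.e. p* = 8 and q* = 10.
Since 11 is above p* = 8, the ceiling does not bind and the free-market outcome prevails.
Since the control does not bind, no trades are prevented and deadweight loss is zero.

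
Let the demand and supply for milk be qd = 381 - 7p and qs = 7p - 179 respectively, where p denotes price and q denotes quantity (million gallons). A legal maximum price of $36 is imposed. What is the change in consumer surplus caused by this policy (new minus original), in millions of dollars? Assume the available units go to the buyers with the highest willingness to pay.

Setting quantity demanded equal to quantity supplied, 381 - 7p = 7p - 179, gives p* = 40 and q* = 101.
Because the ceiling (36) lies below the market-clearing price, it is binding.
At p = 36: qd = 381 - 7·36 = 129 and qs = 7·36 - 179 = 73.
Consumer surplus without the control is ½ · (381/7 - 40) · 101 = 10201/14.
With the ceiling, 73 units are sold at 36 (assume they go to the highest-value buyers). The demand price at q = 73 is 44, so CS = ½ · [(381/7 - 36) + (44 - 36)] · 73 = 13505/14.
Change in consumer surplus = 13505/14 - 10201/14 = 236.

236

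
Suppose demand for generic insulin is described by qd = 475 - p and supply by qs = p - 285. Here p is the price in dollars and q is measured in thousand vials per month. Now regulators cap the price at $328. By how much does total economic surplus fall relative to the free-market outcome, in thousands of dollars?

Setting quantity demanded equal to quantity supplied, 475 - p = p - 285, gives p* = 380 and q* = 95.
The ceiling of 328 is below the equilibrium price 380, so it binds.
At p = 328: qd = 475 - 328 = 147 and qs = 328 - 285 = 43.
Quantity traded falls to 43. At q = 43 the demand price is 475 - 43 = 432 and the supply price is 285 + 43 = 328.
Deadweight loss = ½ · (432 - 328) · (95 - 43) = ½ · 104 · 52 = 2704.

2704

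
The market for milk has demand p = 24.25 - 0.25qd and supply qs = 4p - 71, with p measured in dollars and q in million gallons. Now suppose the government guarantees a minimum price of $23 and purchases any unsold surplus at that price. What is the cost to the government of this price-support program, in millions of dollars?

368

Rearranging demand gives qd = 97 - 4p. Setting quantity demanded equal to quantity supplied, 97 - 4p = 4p - 71, gives p* = 21 and q* = 13.
Since 23 > 21, the floor is binding.
At p = 23: qd = 97 - 4·23 = 5 and qs = 4·23 - 71 = 21.
Surplus = qs - qd = 16.
Government expenditure = surplus × support price = 16 × 23 = 368.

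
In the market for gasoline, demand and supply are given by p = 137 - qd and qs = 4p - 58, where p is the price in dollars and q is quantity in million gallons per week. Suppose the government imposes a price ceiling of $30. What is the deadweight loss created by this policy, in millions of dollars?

Rearranging demand gives qd = 137 - p. Setting quantity demanded equal to quantity supplied, 137 - p = 4p - 58, gives p* = 39 and q* = 98.
Since 30 < 39, the ceiling is binding.
At p = 30: qd = 137 - 30 = 107 and qs = 4·30 - 58 = 62.
Quantity traded falls to 62. At q = 62 the demand price is 137 - 62 = 75 and the supply price is (58 + 62)/4 = 30.
Deadweight loss = ½ · (75 - 30) · (98 - 62) = ½ · 45 · 36 = 810.

810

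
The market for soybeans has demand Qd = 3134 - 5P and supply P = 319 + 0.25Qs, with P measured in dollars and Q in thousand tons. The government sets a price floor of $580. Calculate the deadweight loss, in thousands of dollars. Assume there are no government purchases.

45562.5

Rearranging supply gives Qs = 4P - 1276. In a free market, 3134 - 5P = 4P - 1276 gives the equilibrium P* = 490, Q* = 684.
Since 580 > 490, the floor is binding.
At P = 580: Qd = 3134 - 5·580 = 234 and Qs = 4·580 - 1276 = 1044.
Quantity traded falls to 234. At Q = 234 the demand price is (3134 - 234)/5 = 580 and the supply price is (1276 + 234)/4 = 377.5.
Deadweight loss = ½ · (580 - 377.5) · (684 - 234) = ½ · 202.5 · 450 = 45562.5.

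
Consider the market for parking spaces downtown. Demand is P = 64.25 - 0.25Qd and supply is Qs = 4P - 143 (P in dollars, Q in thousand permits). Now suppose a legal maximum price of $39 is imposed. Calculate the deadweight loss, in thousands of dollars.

Rearranging demand gives Qd = 257 - 4P. Setting quantity demanded equal to quantity supplied, 257 - 4P = 4P - 143, gives P* = 50 and Q* = 57.
Since 39 < 50, the ceiling is binding.
At P = 39: Qd = 257 - 4·39 = 101 and Qs = 4·39 - 143 = 13.
Quantity traded falls to 13. At Q = 13 the demand price is (257 - 13)/4 = 61 and the supply price is (143 + 13)/4 = 39.
Deadweight loss = ½ · (61 - 39) · (57 - 13) = ½ · 22 · 44 = 484.

484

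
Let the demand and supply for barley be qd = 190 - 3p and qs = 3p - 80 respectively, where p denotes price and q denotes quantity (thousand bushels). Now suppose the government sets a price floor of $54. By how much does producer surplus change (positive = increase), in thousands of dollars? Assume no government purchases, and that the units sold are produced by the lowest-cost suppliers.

In a free market, 190 - 3p = 3p - 80 gives the equilibrium p* = 45, q* = 55.
Since 54 > 45, the floor is binding.
At p = 54: qd = 190 - 3·54 = 28 and qs = 3·54 - 80 = 82.
Producer surplus without the control is ½ · (45 - 80/3) · 55 = 3025/6.
With the floor, 28 units are sold at 54. The supply price at q = 28 is 36, so PS = ½ · [(54 - 80/3) + (54 - 36)] · 28 = 1904/3.
Change in producer surplus = 1904/3 - 3025/6 = 130.5.

130.5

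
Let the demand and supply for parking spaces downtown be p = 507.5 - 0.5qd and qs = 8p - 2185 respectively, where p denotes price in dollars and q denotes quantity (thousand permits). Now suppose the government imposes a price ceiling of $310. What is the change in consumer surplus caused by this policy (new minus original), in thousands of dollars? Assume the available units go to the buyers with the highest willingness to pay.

1350

Rearranging demand gives qd = 1015 - 2p. Without the control the market clears where 1015 - 2p = 8p - 2185, i.e. p* = 320 and q* = 375.
Since 310 < 320, the ceiling is binding.
At p = 310: qd = 1015 - 2·310 = 395 and qs = 8·310 - 2185 = 295.
Consumer surplus without the control is ½ · (507.5 - 320) · 375 = 35156.25.
With the ceiling, 295 units are sold at 310 (assume they go to the highest-value buyers). The demand price at q = 295 is 360, so CS = ½ · [(507.5 - 310) + (360 - 310)] · 295 = 36506.25.
Change in consumer surplus = 36506.25 - 35156.25 = 1350.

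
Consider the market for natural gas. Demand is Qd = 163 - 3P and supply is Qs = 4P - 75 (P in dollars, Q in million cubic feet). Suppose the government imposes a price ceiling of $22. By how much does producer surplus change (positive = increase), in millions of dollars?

Setting quantity demanded equal to quantity supplied, 163 - 3P = 4P - 75, gives P* = 34 and Q* = 61.
Since 22 < 34, the ceiling is binding.
At P = 22: Qd = 163 - 3·22 = 97 and Qs = 4·22 - 75 = 13.
Producer surplus without the control is ½ · (34 - 18.75) · 61 = 465.125.
With the ceiling, producers sell 13 units at 22, so PS = ½ · (22 - 18.75) · 13 = 21.125.
Change in producer surplus = 21.125 - 465.125 = -444.

-444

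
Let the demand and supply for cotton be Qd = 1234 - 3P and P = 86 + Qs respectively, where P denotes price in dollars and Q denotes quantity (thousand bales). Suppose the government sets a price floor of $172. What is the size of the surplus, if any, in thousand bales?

0

Rearranging supply gives Qs = P - 86. Equilibrium: 1234 - 3P = P - 86, so 1320 = 4P and P* = 330, Q* = 244.
The floor of 172 is below the equilibrium price 330, so it is not binding; the market clears at P* = 330, Q* = 244.
Since the control does not bind, there is no surplus.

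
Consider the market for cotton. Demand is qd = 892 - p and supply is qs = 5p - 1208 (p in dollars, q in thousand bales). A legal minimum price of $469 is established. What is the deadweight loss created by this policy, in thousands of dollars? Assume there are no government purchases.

Without the control the market clears where 892 - p = 5p - 1208, i.e. p* = 350 and q* = 542.
Because the floor (469) lies above the market-clearing price, it is binding.
At p = 469: qd = 892 - 469 = 423 and qs = 5·469 - 1208 = 1137.
Quantity traded falls to 423. At q = 423 the demand price is 892 - 423 = 469 and the supply price is (1208 + 423)/5 = 326.2.
Deadweight loss = ½ · (469 - 326.2) · (542 - 423) = ½ · 142.8 · 119 = 8496.6.

8496.6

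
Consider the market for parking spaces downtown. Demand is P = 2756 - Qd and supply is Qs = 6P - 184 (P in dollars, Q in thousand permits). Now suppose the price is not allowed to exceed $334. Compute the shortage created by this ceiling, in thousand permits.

602

Rearranging demand gives Qd = 2756 - P. Equilibrium: 2756 - P = 6P - 184, so 2940 = 7P and P* = 420, Q* = 2336.
Since 334 < 420, the ceiling is binding.
At P = 334: Qd = 2756 - 334 = 2422 and Qs = 6·334 - 184 = 1820.
Shortage = Qd - Qs = 2422 - 1820 = 602.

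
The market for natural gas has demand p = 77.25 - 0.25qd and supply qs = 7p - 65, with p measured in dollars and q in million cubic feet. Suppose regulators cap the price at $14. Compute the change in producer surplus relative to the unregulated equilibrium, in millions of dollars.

Rearranging demand gives qd = 309 - 4p. Equilibrium: 309 - 4p = 7p - 65, so 374 = 11p and p* = 34, q* = 173.
The ceiling of 14 is below the equilibrium price 34, so it binds.
At p = 14: qd = 309 - 4·14 = 253 and qs = 7·14 - 65 = 33.
Producer surplus without the control is ½ · (34 - 65/7) · 173 = 29929/14.
With the ceiling, producers sell 33 units at 14, so PS = ½ · (14 - 65/7) · 33 = 1089/14.
Change in producer surplus = 1089/14 - 29929/14 = -2060.

-2060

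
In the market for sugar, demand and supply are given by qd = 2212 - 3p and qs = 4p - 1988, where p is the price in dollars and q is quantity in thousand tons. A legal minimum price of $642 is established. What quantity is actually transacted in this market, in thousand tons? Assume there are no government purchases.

In a free market, 2212 - 3p = 4p - 1988 gives the equilibrium p* = 600, q* = 412.
The floor of 642 is above the equilibrium price 600, so it binds.
At p = 642: qd = 2212 - 3·642 = 286 and qs = 4·642 - 1988 = 580.
The quantity actually transacted is the short side, demand: 286.

286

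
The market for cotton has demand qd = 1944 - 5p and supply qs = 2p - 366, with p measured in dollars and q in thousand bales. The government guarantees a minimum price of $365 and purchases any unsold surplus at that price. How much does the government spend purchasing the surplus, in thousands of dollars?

89425

Equilibrium: 1944 - 5p = 2p - 366, so 2310 = 7p and p* = 330, q* = 294.
Because the floor (365) lies above the market-clearing price, it is binding.
At p = 365: qd = 1944 - 5·365 = 119 and qs = 2·365 - 366 = 364.
Surplus = qs - qd = 245.
Government expenditure = surplus × support price = 245 × 365 = 89425.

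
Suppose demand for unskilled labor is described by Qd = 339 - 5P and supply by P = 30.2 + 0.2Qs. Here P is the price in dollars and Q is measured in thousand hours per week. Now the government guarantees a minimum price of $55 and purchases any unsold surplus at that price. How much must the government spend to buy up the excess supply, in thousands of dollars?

Rearranging supply gives Qs = 5P - 151. Equilibrium: 339 - 5P = 5P - 151, so 490 = 10P and P* = 49, Q* = 94.
Because the floor (55) lies above the market-clearing price, it is binding.
At P = 55: Qd = 339 - 5·55 = 64 and Qs = 5·55 - 151 = 124.
Surplus = Qs - Qd = 60.
Government expenditure = surplus × support price = 60 × 55 = 3300.

3300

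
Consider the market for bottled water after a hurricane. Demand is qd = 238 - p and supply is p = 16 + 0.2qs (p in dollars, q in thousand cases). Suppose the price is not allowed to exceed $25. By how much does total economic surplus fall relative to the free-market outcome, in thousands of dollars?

11760

Rearranging supply gives qs = 5p - 80. In a free market, 238 - p = 5p - 80 gives the equilibrium p* = 53, q* = 185.
The ceiling of 25 is below the equilibrium price 53, so it binds.
At p = 25: qd = 238 - 25 = 213 and qs = 5·25 - 80 = 45.
Quantity traded falls to 45. At q = 45 the demand price is 238 - 45 = 193 and the supply price is (80 + 45)/5 = 25.
Deadweight loss = ½ · (193 - 25) · (185 - 45) = ½ · 168 · 140 = 11760.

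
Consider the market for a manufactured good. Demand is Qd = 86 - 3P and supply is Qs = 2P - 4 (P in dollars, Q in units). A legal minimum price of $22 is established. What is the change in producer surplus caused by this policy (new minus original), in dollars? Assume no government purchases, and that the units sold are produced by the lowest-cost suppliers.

Equilibrium: 86 - 3P = 2P - 4, so 90 = 5P and P* = 18, Q* = 32.
Since 22 > 18, the floor is binding.
At P = 22: Qd = 86 - 3·22 = 20 and Qs = 2·22 - 4 = 40.
Producer surplus without the control is ½ · (18 - 2) · 32 = 256.
With the floor, 20 units are sold at 22. The supply price at Q = 20 is 12, so PS = ½ · [(22 - 2) + (22 - 12)] · 20 = 300.
Change in producer surplus = 300 - 256 = 44.

44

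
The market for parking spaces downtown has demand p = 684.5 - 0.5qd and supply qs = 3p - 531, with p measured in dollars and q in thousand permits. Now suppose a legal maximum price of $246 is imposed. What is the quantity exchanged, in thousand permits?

207

Rearranging demand gives qd = 1369 - 2p. Without the control the market clears where 1369 - 2p = 3p - 531, i.e. p* = 380 and q* = 609.
Since 246 < 380, the ceiling is binding.
At p = 246: qd = 1369 - 2·246 = 877 and qs = 3·246 - 531 = 207.
The quantity actually transacted is the short side, supply: 207.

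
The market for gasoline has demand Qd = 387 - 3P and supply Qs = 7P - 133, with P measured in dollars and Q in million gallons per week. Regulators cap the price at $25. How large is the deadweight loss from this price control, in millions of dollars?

8505

Without the control the market clears where 387 - 3P = 7P - 133, i.e. P* = 52 and Q* = 231.
The ceiling of 25 is below the equilibrium price 52, so it binds.
At P = 25: Qd = 387 - 3·25 = 312 and Qs = 7·25 - 133 = 42.
Quantity traded falls to 42. At Q = 42 the demand price is (387 - 42)/3 = 115 and the supply price is (133 + 42)/7 = 25.
Deadweight loss = ½ · (115 - 25) · (231 - 42) = ½ · 90 · 189 = 8505.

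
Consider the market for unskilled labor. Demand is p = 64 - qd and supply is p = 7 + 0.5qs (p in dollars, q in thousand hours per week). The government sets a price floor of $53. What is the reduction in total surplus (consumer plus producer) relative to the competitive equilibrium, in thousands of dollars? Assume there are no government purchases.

546.75

Rearranging demand gives qd = 64 - p; rearranging supply gives qs = 2p - 14. Setting quantity demanded equal to quantity supplied, 64 - p = 2p - 14, gives p* = 26 and q* = 38.
Since 53 > 26, the floor is binding.
At p = 53: qd = 64 - 53 = 11 and qs = 2·53 - 14 = 92.
Quantity traded falls to 11. At q = 11 the demand price is 64 - 11 = 53 and the supply price is (14 + 11)/2 = 12.5.
Deadweight loss = ½ · (53 - 12.5) · (38 - 11) = ½ · 40.5 · 27 = 546.75.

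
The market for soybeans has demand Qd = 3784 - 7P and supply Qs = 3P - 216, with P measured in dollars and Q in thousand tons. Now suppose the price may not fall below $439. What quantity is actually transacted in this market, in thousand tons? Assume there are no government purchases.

In a free market, 3784 - 7P = 3P - 216 gives the equilibrium P* = 400, Q* = 984.
The floor of 439 is above the equilibrium price 400, so it binds.
At P = 439: Qd = 3784 - 7·439 = 711 and Qs = 3·439 - 216 = 1101.
The quantity actually transacted is the short side, demand: 711.

711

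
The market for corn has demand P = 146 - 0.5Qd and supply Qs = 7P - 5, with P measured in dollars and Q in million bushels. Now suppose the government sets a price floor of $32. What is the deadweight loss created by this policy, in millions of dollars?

Rearranging demand gives Qd = 292 - 2P. Equilibrium: 292 - 2P = 7P - 5, so 297 = 9P and P* = 33, Q* = 226.
The floor of 32 is below the equilibrium price 33, so it is not binding; the market clears at P* = 33, Q* = 226.
Since the control does not bind, no trades are prevented and deadweight loss is zero.

0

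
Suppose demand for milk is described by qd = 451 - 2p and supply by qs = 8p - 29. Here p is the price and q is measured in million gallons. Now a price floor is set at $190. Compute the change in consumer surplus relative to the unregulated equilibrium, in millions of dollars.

-30246

Without the control the market clears where 451 - 2p = 8p - 29, i.e. p* = 48 and q* = 355.
The floor of 190 is above the equilibrium price 48, so it binds.
At p = 190: qd = 451 - 2·190 = 71 and qs = 8·190 - 29 = 1491.
Consumer surplus without the control is ½ · (225.5 - 48) · 355 = 31506.25.
With the floor, consumers buy 71 units at 190, so CS = ½ · (225.5 - 190) · 71 = 1260.25.
Change in consumer surplus = 1260.25 - 31506.25 = -30246.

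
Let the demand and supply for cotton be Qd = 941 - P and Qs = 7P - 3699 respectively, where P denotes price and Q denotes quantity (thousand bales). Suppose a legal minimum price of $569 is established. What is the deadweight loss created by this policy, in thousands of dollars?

0

In a free market, 941 - P = 7P - 3699 gives the equilibrium P* = 580, Q* = 361.
Since 569 is below P* = 580, the floor does not bind and the free-market outcome prevails.
Since the control does not bind, no trades are prevented and deadweight loss is zero.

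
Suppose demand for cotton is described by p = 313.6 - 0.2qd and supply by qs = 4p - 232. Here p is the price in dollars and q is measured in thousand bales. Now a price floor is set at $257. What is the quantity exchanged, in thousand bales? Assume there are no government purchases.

Rearranging demand gives qd = 1568 - 5p. Setting quantity demanded equal to quantity supplied, 1568 - 5p = 4p - 232, gives p* = 200 and q* = 568.
The floor of 257 is above the equilibrium price 200, so it binds.
At p = 257: qd = 1568 - 5·257 = 283 and qs = 4·257 - 232 = 796.
The quantity actually transacted is the short side, demand: 283.

283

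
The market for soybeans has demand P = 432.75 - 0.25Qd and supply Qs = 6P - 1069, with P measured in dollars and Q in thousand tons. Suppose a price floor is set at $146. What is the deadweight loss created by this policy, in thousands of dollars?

0

Rearranging demand gives Qd = 1731 - 4P. Without the control the market clears where 1731 - 4P = 6P - 1069, i.e. P* = 280 and Q* = 611.
Since 146 is below P* = 280, the floor does not bind and the free-market outcome prevails.
Since the control does not bind, no trades are prevented and deadweight loss is zero.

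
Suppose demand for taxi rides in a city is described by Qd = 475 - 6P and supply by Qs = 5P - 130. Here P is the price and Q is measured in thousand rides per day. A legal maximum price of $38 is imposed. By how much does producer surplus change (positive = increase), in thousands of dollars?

-1742.5

Setting quantity demanded equal to quantity supplied, 475 - 6P = 5P - 130, gives P* = 55 and Q* = 145.
Since 38 < 55, the ceiling is binding.
At P = 38: Qd = 475 - 6·38 = 247 and Qs = 5·38 - 130 = 60.
Producer surplus without the control is ½ · (55 - 26) · 145 = 2102.5.
With the ceiling, producers sell 60 units at 38, so PS = ½ · (38 - 26) · 60 = 360.
Change in producer surplus = 360 - 2102.5 = -1742.5.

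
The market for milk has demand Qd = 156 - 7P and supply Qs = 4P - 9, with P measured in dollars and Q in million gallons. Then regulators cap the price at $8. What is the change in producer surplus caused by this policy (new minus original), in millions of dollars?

-259

Without the control the market clears where 156 - 7P = 4P - 9, i.e. P* = 15 and Q* = 51.
Because the ceiling (8) lies below the market-clearing price, it is binding.
At P = 8: Qd = 156 - 7·8 = 100 and Qs = 4·8 - 9 = 23.
Producer surplus without the control is ½ · (15 - 2.25) · 51 = 325.125.
With the ceiling, producers sell 23 units at 8, so PS = ½ · (8 - 2.25) · 23 = 66.125.
Change in producer surplus = 66.125 - 325.125 = -259.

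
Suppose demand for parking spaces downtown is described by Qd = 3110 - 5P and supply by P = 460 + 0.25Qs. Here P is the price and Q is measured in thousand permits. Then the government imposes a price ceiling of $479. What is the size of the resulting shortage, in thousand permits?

Rearranging supply gives Qs = 4P - 1840. In a free market, 3110 - 5P = 4P - 1840 gives the equilibrium P* = 550, Q* = 360.
Because the ceiling (479) lies below the market-clearing price, it is binding.
At P = 479: Qd = 3110 - 5·479 = 715 and Qs = 4·479 - 1840 = 76.
Shortage = Qd - Qs = 715 - 76 = 639.

639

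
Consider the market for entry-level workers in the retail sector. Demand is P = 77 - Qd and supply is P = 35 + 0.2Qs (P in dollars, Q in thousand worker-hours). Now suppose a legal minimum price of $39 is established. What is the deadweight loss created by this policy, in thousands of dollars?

Rearranging demand gives Qd = 77 - P; rearranging supply gives Qs = 5P - 175. Equilibrium: 77 - P = 5P - 175, so 252 = 6P and P* = 42, Q* = 35.
Since 39 is below P* = 42, the floor does not bind and the free-market outcome prevails.
Since the control does not bind, no trades are prevented and deadweight loss is zero.

0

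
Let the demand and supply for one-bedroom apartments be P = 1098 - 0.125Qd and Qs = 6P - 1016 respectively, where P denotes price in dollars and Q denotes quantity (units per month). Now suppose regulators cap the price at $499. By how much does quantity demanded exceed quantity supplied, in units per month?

Rearranging demand gives Qd = 8784 - 8P. Without the control the market clears where 8784 - 8P = 6P - 1016, i.e. P* = 700 and Q* = 3184.
Since 499 < 700, the ceiling is binding.
At P = 499: Qd = 8784 - 8·499 = 4792 and Qs = 6·499 - 1016 = 1978.
Shortage = Qd - Qs = 4792 - 1978 = 2814.

2814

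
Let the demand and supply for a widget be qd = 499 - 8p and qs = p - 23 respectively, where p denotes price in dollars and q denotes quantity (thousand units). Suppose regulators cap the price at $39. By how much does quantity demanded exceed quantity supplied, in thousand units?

171

Equilibrium: 499 - 8p = p - 23, so 522 = 9p and p* = 58, q* = 35.
Because the ceiling (39) lies below the market-clearing price, it is binding.
At p = 39: qd = 499 - 8·39 = 187 and qs = 39 - 23 = 16.
Shortage = qd - qs = 187 - 16 = 171.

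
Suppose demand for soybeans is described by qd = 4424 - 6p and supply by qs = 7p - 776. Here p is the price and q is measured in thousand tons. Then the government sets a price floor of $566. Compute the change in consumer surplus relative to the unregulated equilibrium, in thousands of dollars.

Without the control the market clears where 4424 - 6p = 7p - 776, i.e. p* = 400 and q* = 2024.
The floor of 566 is above the equilibrium price 400, so it binds.
At p = 566: qd = 4424 - 6·566 = 1028 and qs = 7·566 - 776 = 3186.
Consumer surplus without the control is ½ · (2212/3 - 400) · 2024 = 1024144/3.
With the floor, consumers buy 1028 units at 566, so CS = ½ · (2212/3 - 566) · 1028 = 264196/3.
Change in consumer surplus = 264196/3 - 1024144/3 = -253316.

-253316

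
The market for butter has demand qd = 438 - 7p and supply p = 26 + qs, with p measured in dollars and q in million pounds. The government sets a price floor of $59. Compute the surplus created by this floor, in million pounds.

Rearranging supply gives qs = p - 26. Without the control the market clears where 438 - 7p = p - 26, i.e. p* = 58 and q* = 32.
The floor of 59 is above the equilibrium price 58, so it binds.
At p = 59: qd = 438 - 7·59 = 25 and qs = 59 - 26 = 33.
Surplus = qs - qd = 33 - 25 = 8.

8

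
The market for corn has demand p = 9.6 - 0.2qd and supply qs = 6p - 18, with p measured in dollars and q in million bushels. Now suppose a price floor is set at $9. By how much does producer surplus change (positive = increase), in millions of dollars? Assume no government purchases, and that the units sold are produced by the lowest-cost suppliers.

Rearranging demand gives qd = 48 - 5p. In a free market, 48 - 5p = 6p - 18 gives the equilibrium p* = 6, q* = 18.
Because the floor (9) lies above the market-clearing price, it is binding.
At p = 9: qd = 48 - 5·9 = 3 and qs = 6·9 - 18 = 36.
Producer surplus without the control is ½ · (6 - 3) · 18 = 27.
With the floor, 3 units are sold at 9. The supply price at q = 3 is 3.5, so PS = ½ · [(9 - 3) + (9 - 3.5)] · 3 = 17.25.
Change in producer surplus = 17.25 - 27 = -9.75.

-9.75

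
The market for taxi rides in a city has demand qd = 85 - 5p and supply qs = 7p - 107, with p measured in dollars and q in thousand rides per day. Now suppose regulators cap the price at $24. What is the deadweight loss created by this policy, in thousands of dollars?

In a free market, 85 - 5p = 7p - 107 gives the equilibrium p* = 16, q* = 5.
The ceiling of 24 is above the equilibrium price 16, so it is not binding; the market clears at p* = 16, q* = 5.
Since the control does not bind, no trades are prevented and deadweight loss is zero.

0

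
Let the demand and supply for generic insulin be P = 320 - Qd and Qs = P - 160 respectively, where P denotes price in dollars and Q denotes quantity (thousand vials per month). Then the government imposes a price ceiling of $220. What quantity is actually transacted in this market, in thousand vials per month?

Rearranging demand gives Qd = 320 - P. Setting quantity demanded equal to quantity supplied, 320 - P = P - 160, gives P* = 240 and Q* = 80.
Since 220 < 240, the ceiling is binding.
At P = 220: Qd = 320 - 220 = 100 and Qs = 220 - 160 = 60.
The quantity actually transacted is the short side, supply: 60.

60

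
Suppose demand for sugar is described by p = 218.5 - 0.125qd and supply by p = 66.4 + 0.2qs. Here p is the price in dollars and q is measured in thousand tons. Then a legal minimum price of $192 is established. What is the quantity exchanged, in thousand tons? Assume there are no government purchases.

212

Rearranging demand gives qd = 1748 - 8p; rearranging supply gives qs = 5p - 332. Equilibrium: 1748 - 8p = 5p - 332, so 2080 = 13p and p* = 160, q* = 468.
The floor of 192 is above the equilibrium price 160, so it binds.
At p = 192: qd = 1748 - 8·192 = 212 and qs = 5·192 - 332 = 628.
The quantity actually transacted is the short side, demand: 212.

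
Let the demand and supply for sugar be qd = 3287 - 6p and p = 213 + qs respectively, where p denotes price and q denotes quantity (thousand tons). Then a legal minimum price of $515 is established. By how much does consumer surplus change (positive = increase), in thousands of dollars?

-3630

Rearranging supply gives qs = p - 213. Equilibrium: 3287 - 6p = p - 213, so 3500 = 7p and p* = 500, q* = 287.
Because the floor (515) lies above the market-clearing price, it is binding.
At p = 515: qd = 3287 - 6·515 = 197 and qs = 515 - 213 = 302.
Consumer surplus without the control is ½ · (3287/6 - 500) · 287 = 82369/12.
With the floor, consumers buy 197 units at 515, so CS = ½ · (3287/6 - 515) · 197 = 38809/12.
Change in consumer surplus = 38809/12 - 82369/12 = -3630.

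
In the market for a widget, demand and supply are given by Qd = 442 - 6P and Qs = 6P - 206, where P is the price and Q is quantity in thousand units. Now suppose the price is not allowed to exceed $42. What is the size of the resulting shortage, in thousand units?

144

In a free market, 442 - 6P = 6P - 206 gives the equilibrium P* = 54, Q* = 118.
Since 42 < 54, the ceiling is binding.
At P = 42: Qd = 442 - 6·42 = 190 and Qs = 6·42 - 206 = 46.
Shortage = Qd - Qs = 190 - 46 = 144.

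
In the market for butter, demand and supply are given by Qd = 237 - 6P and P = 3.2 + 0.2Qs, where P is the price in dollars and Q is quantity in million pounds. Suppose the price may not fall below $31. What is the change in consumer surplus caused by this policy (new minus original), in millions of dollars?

-600

Rearranging supply gives Qs = 5P - 16. Setting quantity demanded equal to quantity supplied, 237 - 6P = 5P - 16, gives P* = 23 and Q* = 99.
The floor of 31 is above the equilibrium price 23, so it binds.
At P = 31: Qd = 237 - 6·31 = 51 and Qs = 5·31 - 16 = 139.
Consumer surplus without the control is ½ · (39.5 - 23) · 99 = 816.75.
With the floor, consumers buy 51 units at 31, so CS = ½ · (39.5 - 31) · 51 = 216.75.
Change in consumer surplus = 216.75 - 816.75 = -600.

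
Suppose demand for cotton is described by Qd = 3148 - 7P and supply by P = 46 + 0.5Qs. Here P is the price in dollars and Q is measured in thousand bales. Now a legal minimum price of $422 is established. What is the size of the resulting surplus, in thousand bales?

Rearranging supply gives Qs = 2P - 92. Equilibrium: 3148 - 7P = 2P - 92, so 3240 = 9P and P* = 360, Q* = 628.
Since 422 > 360, the floor is binding.
At P = 422: Qd = 3148 - 7·422 = 194 and Qs = 2·422 - 92 = 752.
Surplus = Qs - Qd = 752 - 194 = 558.

558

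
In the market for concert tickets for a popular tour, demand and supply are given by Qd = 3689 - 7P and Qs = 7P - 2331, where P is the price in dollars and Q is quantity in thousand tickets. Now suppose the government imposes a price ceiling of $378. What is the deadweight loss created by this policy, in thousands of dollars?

18928

Setting quantity demanded equal to quantity supplied, 3689 - 7P = 7P - 2331, gives P* = 430 and Q* = 679.
Because the ceiling (378) lies below the market-clearing price, it is binding.
At P = 378: Qd = 3689 - 7·378 = 1043 and Qs = 7·378 - 2331 = 315.
Quantity traded falls to 315. At Q = 315 the demand price is (3689 - 315)/7 = 482 and the supply price is (2331 + 315)/7 = 378.
Deadweight loss = ½ · (482 - 378) · (679 - 315) = ½ · 104 · 364 = 18928.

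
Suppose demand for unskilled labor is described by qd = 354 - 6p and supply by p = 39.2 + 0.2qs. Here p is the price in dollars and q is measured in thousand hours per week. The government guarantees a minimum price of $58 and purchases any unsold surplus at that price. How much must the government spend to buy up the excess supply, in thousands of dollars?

Rearranging supply gives qs = 5p - 196. Setting quantity demanded equal to quantity supplied, 354 - 6p = 5p - 196, gives p* = 50 and q* = 54.
Because the floor (58) lies above the market-clearing price, it is binding.
At p = 58: qd = 354 - 6·58 = 6 and qs = 5·58 - 196 = 94.
Surplus = qs - qd = 88.
Government expenditure = surplus × support price = 88 × 58 = 5104.

5104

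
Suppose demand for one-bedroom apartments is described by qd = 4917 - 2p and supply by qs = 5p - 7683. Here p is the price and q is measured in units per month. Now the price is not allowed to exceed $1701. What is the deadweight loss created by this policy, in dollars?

85758.75

Equilibrium: 4917 - 2p = 5p - 7683, so 12600 = 7p and p* = 1800, q* = 1317.
Because the ceiling (1701) lies below the market-clearing price, it is binding.
At p = 1701: qd = 4917 - 2·1701 = 1515 and qs = 5·1701 - 7683 = 822.
Quantity traded falls to 822. At q = 822 the demand price is (4917 - 822)/2 = 2047.5 and the supply price is (7683 + 822)/5 = 1701.
Deadweight loss = ½ · (2047.5 - 1701) · (1317 - 822) = ½ · 346.5 · 495 = 85758.75.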